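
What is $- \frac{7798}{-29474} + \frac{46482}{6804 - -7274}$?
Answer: $\frac{369947678}{103733743} \approx 3.5663$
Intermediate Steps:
$- \frac{7798}{-29474} + \frac{46482}{6804 - -7274} = \left(-7798\right) \left(- \frac{1}{29474}\right) + \frac{46482}{6804 + 7274} = \frac{3899}{14737} + \frac{46482}{14078} = \frac{3899}{14737} + 46482 \cdot \frac{1}{14078} = \frac{3899}{14737} + \frac{23241}{7039} = \frac{369947678}{103733743}$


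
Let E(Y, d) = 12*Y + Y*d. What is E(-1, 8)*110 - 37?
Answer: -2237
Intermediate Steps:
E(-1, 8)*110 - 37 = -(12 + 8)*110 - 37 = -1*20*110 - 37 = -20*110 - 37 = -2200 - 37 = -2237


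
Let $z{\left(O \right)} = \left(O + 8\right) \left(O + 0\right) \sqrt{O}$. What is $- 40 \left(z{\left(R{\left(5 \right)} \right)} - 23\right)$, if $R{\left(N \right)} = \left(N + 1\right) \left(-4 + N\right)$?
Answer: $920 - 3360 \sqrt{6} \approx -7310.3$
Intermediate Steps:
$R{\left(N \right)} = \left(1 + N\right) \left(-4 + N\right)$
$z{\left(O \right)} = O^{\frac{3}{2}} \left(8 + O\right)$ ($z{\left(O \right)} = \left(8 + O\right) O \sqrt{O} = O \left(8 + O\right) \sqrt{O} = O^{\frac{3}{2}} \left(8 + O\right)$)
$- 40 \left(z{\left(R{\left(5 \right)} \right)} - 23\right) = - 40 \left(\left(-4 + 5^{2} - 15\right)^{\frac{3}{2}} \left(8 - \left(19 - 25\right)\right) - 23\right) = - 40 \left(\left(-4 + 25 - 15\right)^{\frac{3}{2}} \left(8 - -6\right) - 23\right) = - 40 \left(6^{\frac{3}{2}} \left(8 + 6\right) - 23\right) = - 40 \left(6 \sqrt{6} \cdot 14 - 23\right) = - 40 \left(84 \sqrt{6} - 23\right) = - 40 \left(-23 + 84 \sqrt{6}\right) = 920 - 3360 \sqrt{6}$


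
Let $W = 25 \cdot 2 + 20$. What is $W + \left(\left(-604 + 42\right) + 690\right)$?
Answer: $198$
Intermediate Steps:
$W = 70$ ($W = 50 + 20 = 70$)
$W + \left(\left(-604 + 42\right) + 690\right) = 70 + \left(\left(-604 + 42\right) + 690\right) = 70 + \left(-562 + 690\right) = 70 + 128 = 198$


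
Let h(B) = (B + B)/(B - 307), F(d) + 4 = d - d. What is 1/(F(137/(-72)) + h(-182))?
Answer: -489/1592 ≈ -0.30716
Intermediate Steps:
F(d) = -4 (F(d) = -4 + (d - d) = -4 + 0 = -4)
h(B) = 2*B/(-307 + B) (h(B) = (2*B)/(-307 + B) = 2*B/(-307 + B))
1/(F(137/(-72)) + h(-182)) = 1/(-4 + 2*(-182)/(-307 - 182)) = 1/(-4 + 2*(-182)/(-489)) = 1/(-4 + 2*(-182)*(-1/489)) = 1/(-4 + 364/489) = 1/(-1592/489) = -489/1592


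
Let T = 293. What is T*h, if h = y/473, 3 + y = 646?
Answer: 188399/473 ≈ 398.31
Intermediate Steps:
y = 643 (y = -3 + 646 = 643)
h = 643/473 ≈ 1.3594
T*h = 293*(643/473) = 188399/473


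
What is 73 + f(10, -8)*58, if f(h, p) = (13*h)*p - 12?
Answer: -60943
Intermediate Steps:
f(h, p) = -12 + 13*h*p (f(h, p) = 13*h*p - 12 = -12 + 13*h*p)
73 + f(10, -8)*58 = 73 + (-12 + 13*10*(-8))*58 = 73 + (-12 - 1040)*58 = 73 - 1052*58 = 73 - 61016 = -60943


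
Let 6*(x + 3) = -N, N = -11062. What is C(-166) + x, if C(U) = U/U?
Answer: 5525/3 ≈ 1841.7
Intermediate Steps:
C(U) = 1
x = 5522/3 (x = -3 + (-1*(-11062))/6 = -3 + (⅙)*11062 = -3 + 5531/3 = 5522/3 ≈ 1840.7)
C(-166) + x = 1 + 5522/3 = 5525/3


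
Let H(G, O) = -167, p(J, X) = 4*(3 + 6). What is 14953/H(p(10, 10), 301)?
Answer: -14953/167 ≈ -89.539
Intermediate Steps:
p(J, X) = 36 (p(J, X) = 4*9 = 36)
14953/H(p(10, 10), 301) = 14953/(-167) = 14953*(-1/167) = -14953/167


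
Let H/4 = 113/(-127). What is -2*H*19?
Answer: 17176/127 ≈ 135.24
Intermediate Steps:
H = -452/127 (H = 4*(113/(-127)) = 4*(113*(-1/127)) = 4*(-113/127) = -452/127 ≈ -3.5591)
-2*H*19 = -2*(-452/127)*19 = (904/127)*19 = 17176/127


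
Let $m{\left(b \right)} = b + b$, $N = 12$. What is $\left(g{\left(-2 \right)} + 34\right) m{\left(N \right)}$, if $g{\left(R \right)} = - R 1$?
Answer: $864$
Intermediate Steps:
$g{\left(R \right)} = - R$
$m{\left(b \right)} = 2 b$
$\left(g{\left(-2 \right)} + 34\right) m{\left(N \right)} = \left(\left(-1\right) \left(-2\right) + 34\right) 2 \cdot 12 = \left(2 + 34\right) 24 = 36 \cdot 24 = 864$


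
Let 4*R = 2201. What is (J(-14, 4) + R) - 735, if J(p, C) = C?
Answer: -723/4 ≈ -180.75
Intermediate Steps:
R = 2201/4 (R = (¼)*2201 = 2201/4 ≈ 550.25)
(J(-14, 4) + R) - 735 = (4 + 2201/4) - 735 = 2217/4 - 735 = -723/4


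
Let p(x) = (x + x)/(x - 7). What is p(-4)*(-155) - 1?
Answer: -1251/11 ≈ -113.73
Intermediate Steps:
p(x) = 2*x/(-7 + x) (p(x) = (2*x)/(-7 + x) = 2*x/(-7 + x))
p(-4)*(-155) - 1 = (2*(-4)/(-7 - 4))*(-155) - 1 = (2*(-4)/(-11))*(-155) - 1 = (2*(-4)*(-1/11))*(-155) - 1 = (8/11)*(-155) - 1 = -1240/11 - 1 = -1251/11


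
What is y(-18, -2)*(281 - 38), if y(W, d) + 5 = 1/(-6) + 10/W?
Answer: -2781/2 ≈ -1390.5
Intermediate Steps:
y(W, d) = -31/6 + 10/W (y(W, d) = -5 + (1/(-6) + 10/W) = -5 + (1*(-1/6) + 10/W) = -5 + (-1/6 + 10/W) = -31/6 + 10/W)
y(-18, -2)*(281 - 38) = (-31/6 + 10/(-18))*(281 - 38) = (-31/6 + 10*(-1/18))*243 = (-31/6 - 5/9)*243 = -103/18*243 = -2781/2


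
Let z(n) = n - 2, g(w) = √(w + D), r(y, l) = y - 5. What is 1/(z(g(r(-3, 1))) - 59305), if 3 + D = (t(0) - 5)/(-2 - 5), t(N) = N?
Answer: -138383/8207080605 - 2*I*√14/8207080605 ≈ -1.6861e-5 - 9.1181e-10*I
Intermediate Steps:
D = -16/7 (D = -3 + (0 - 5)/(-2 - 5) = -3 - 5/(-7) = -3 - 5*(-⅐) = -3 + 5/7 = -16/7 ≈ -2.2857)
r(y, l) = -5 + y
g(w) = √(-16/7 + w) (g(w) = √(w - 16/7) = √(-16/7 + w))
z(n) = -2 + n
1/(z(g(r(-3, 1))) - 59305) = 1/((-2 + √(-112 + 49*(-5 - 3))/7) - 59305) = 1/((-2 + √(-112 + 49*(-8))/7) - 59305) = 1/((-2 + √(-112 - 392)/7) - 59305) = 1/((-2 + √(-504)/7) - 59305) = 1/((-2 + (6*I*√14)/7) - 59305) = 1/((-2 + 6*I*√14/7) - 59305) = 1/(-59307 + 6*I*√14/7)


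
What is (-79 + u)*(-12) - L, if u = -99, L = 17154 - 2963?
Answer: -12055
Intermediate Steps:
L = 14191
(-79 + u)*(-12) - L = (-79 - 99)*(-12) - 1*14191 = -178*(-12) - 14191 = 2136 - 14191 = -12055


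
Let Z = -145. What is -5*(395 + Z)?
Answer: -1250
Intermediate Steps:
-5*(395 + Z) = -5*(395 - 145) = -5*250 = -1250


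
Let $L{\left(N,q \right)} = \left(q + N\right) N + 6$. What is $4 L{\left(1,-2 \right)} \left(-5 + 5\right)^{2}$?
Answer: $0$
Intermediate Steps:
$L{\left(N,q \right)} = 6 + N \left(N + q\right)$ ($L{\left(N,q \right)} = \left(N + q\right) N + 6 = N \left(N + q\right) + 6 = 6 + N \left(N + q\right)$)
$4 L{\left(1,-2 \right)} \left(-5 + 5\right)^{2} = 4 \left(6 + 1^{2} + 1 \left(-2\right)\right) \left(-5 + 5\right)^{2} = 4 \left(6 + 1 - 2\right) 0^{2} = 4 \cdot 5 \cdot 0 = 20 \cdot 0 = 0$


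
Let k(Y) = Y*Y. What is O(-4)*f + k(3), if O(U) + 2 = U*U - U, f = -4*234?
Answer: -16839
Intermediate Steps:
k(Y) = Y²
f = -936
O(U) = -2 + U² - U (O(U) = -2 + (U*U - U) = -2 + (U² - U) = -2 + U² - U)
O(-4)*f + k(3) = (-2 + (-4)² - 1*(-4))*(-936) + 3² = (-2 + 16 + 4)*(-936) + 9 = 18*(-936) + 9 = -16848 + 9 = -16839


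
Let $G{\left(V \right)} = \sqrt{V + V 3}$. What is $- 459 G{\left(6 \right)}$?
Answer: $- 918 \sqrt{6} \approx -2248.6$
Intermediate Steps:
$G{\left(V \right)} = 2 \sqrt{V}$ ($G{\left(V \right)} = \sqrt{V + 3 V} = \sqrt{4 V} = 2 \sqrt{V}$)
$- 459 G{\left(6 \right)} = - 459 \cdot 2 \sqrt{6} = - 918 \sqrt{6}$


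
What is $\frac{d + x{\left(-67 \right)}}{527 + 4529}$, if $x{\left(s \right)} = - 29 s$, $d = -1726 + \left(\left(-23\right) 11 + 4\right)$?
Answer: $- \frac{1}{158} \approx -0.0063291$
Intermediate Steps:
$d = -1975$ ($d = -1726 + \left(-253 + 4\right) = -1726 - 249 = -1975$)
$\frac{d + x{\left(-67 \right)}}{527 + 4529} = \frac{-1975 - -1943}{527 + 4529} = \frac{-1975 + 1943}{5056} = \left(-32\right) \frac{1}{5056} = - \frac{1}{158}$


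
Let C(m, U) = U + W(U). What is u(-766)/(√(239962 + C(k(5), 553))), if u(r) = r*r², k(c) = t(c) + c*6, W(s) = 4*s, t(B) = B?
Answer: -449455096*√242727/242727 ≈ -9.1228e+5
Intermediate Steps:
k(c) = 7*c (k(c) = c + c*6 = c + 6*c = 7*c)
C(m, U) = 5*U (C(m, U) = U + 4*U = 5*U)
u(r) = r³
u(-766)/(√(239962 + C(k(5), 553))) = (-766)³/(√(239962 + 5*553)) = -449455096/√(239962 + 2765) = -449455096*√242727/242727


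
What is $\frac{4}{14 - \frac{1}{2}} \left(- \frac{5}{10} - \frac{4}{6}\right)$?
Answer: $- \frac{28}{81} \approx -0.34568$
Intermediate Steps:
$\frac{4}{14 - \frac{1}{2}} \left(- \frac{5}{10} - \frac{4}{6}\right) = \frac{4}{14 - \frac{1}{2}} \left(\left(-5\right) \frac{1}{10} - \frac{2}{3}\right) = \frac{4}{14 - \frac{1}{2}} \left(- \frac{1}{2} - \frac{2}{3}\right) = \frac{4}{\frac{27}{2}} \left(- \frac{7}{6}\right) = 4 \cdot \frac{2}{27} \left(- \frac{7}{6}\right) = \frac{8}{27} \left(- \frac{7}{6}\right) = - \frac{28}{81}$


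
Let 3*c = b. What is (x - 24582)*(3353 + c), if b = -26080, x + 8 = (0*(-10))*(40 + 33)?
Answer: 393956390/3 ≈ 1.3132e+8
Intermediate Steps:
x = -8 (x = -8 + (0*(-10))*(40 + 33) = -8 + 0*73 = -8 + 0 = -8)
c = -26080/3 (c = (1/3)*(-26080) = -26080/3 ≈ -8693.3)
(x - 24582)*(3353 + c) = (-8 - 24582)*(3353 - 26080/3) = -24590*(-16021/3) = 393956390/3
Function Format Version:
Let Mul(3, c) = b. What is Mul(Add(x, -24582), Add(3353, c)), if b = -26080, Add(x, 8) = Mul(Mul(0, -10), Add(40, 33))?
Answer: Rational(393956390, 3) ≈ 1.3132e+8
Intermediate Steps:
x = -8 (x = Add(-8, Mul(Mul(0, -10), Add(40, 33))) = Add(-8, Mul(0, 73)) = Add(-8, 0) = -8)
c = Rational(-26080, 3) (c = Mul(Rational(1, 3), -26080) = Rational(-26080, 3) ≈ -8693.3)
Mul(Add(x, -24582), Add(3353, c)) = Mul(Add(-8, -24582), Add(3353, Rational(-26080, 3))) = Mul(-24590, Rational(-16021, 3)) = Rational(393956390, 3)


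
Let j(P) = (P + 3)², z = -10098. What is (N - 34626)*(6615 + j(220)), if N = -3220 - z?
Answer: -1563433312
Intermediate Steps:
j(P) = (3 + P)²
N = 6878 (N = -3220 - 1*(-10098) = -3220 + 10098 = 6878)
(N - 34626)*(6615 + j(220)) = (6878 - 34626)*(6615 + (3 + 220)²) = -27748*(6615 + 223²) = -27748*(6615 + 49729) = -27748*56344 = -1563433312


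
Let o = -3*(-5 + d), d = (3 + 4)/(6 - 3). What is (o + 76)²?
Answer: 7056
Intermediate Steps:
d = 7/3 ≈ 2.3333
o = 8 (o = -3*(-5 + 7/3) = -3*(-8/3) = 8)
(o + 76)² = (8 + 76)² = 84² = 7056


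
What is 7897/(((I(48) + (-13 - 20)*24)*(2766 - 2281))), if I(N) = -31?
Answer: -7897/399155 ≈ -0.019784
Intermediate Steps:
7897/(((I(48) + (-13 - 20)*24)*(2766 - 2281))) = 7897/(((-31 + (-13 - 20)*24)*(2766 - 2281))) = 7897/(((-31 - 33*24)*485)) = 7897/(((-31 - 792)*485)) = 7897/((-823*485)) = 7897/(-399155) = 7897*(-1/399155) = -7897/399155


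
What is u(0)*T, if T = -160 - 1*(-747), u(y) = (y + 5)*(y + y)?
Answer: 0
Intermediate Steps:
u(y) = 2*y*(5 + y) (u(y) = (5 + y)*(2*y) = 2*y*(5 + y))
T = 587 (T = -160 + 747 = 587)
u(0)*T = (2*0*(5 + 0))*587 = (2*0*5)*587 = 0*587 = 0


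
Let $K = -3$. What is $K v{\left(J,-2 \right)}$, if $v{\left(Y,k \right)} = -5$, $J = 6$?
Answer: $15$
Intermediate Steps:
$K v{\left(J,-2 \right)} = \left(-3\right) \left(-5\right) = 15$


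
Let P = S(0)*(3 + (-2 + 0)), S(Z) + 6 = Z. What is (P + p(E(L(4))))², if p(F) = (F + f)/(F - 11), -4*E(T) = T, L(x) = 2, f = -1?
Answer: 18225/529 ≈ 34.452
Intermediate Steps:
S(Z) = -6 + Z
E(T) = -T/4
p(F) = (-1 + F)/(-11 + F) (p(F) = (F - 1)/(F - 11) = (-1 + F)/(-11 + F))
P = -6 (P = (-6 + 0)*(3 + (-2 + 0)) = -6*(3 - 2) = -6*1 = -6)
(P + p(E(L(4))))² = (-6 + (-1 - ¼*2)/(-11 - ¼*2))² = (-6 + (-1 - ½)/(-11 - ½))² = (-6 - 3/2/(-23/2))² = (-6 - 2/23*(-3/2))² = (-6 + 3/23)² = (-135/23)² = 18225/529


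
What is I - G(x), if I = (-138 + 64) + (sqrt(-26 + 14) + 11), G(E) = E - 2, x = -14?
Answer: -47 + 2*I*sqrt(3) ≈ -47.0 + 3.4641*I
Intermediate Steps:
G(E) = -2 + E
I = -63 + 2*I*sqrt(3) (I = -74 + (sqrt(-12) + 11) = -74 + (2*I*sqrt(3) + 11) = -74 + (11 + 2*I*sqrt(3)) = -63 + 2*I*sqrt(3) ≈ -63.0 + 3.4641*I)
I - G(x) = (-63 + 2*I*sqrt(3)) - (-2 - 14) = (-63 + 2*I*sqrt(3)) - 1*(-16) = (-63 + 2*I*sqrt(3)) + 16 = -47 + 2*I*sqrt(3)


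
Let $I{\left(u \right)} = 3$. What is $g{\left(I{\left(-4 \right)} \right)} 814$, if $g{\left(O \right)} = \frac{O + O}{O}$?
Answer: $1628$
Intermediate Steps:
$g{\left(O \right)} = 2$ ($g{\left(O \right)} = \frac{2 O}{O} = 2$)
$g{\left(I{\left(-4 \right)} \right)} 814 = 2 \cdot 814 = 1628$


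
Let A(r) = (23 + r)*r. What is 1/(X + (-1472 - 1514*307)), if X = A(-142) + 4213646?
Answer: 1/3764274 ≈ 2.6566e-7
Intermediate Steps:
A(r) = r*(23 + r)
X = 4230544 (X = -142*(23 - 142) + 4213646 = -142*(-119) + 4213646 = 16898 + 4213646 = 4230544)
1/(X + (-1472 - 1514*307)) = 1/(4230544 + (-1472 - 1514*307)) = 1/(4230544 + (-1472 - 464798)) = 1/(4230544 - 466270) = 1/3764274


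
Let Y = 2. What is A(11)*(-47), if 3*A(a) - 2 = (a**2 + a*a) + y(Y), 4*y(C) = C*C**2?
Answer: -3854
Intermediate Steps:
y(C) = C**3/4 (y(C) = (C*C**2)/4 = C**3/4)
A(a) = 4/3 + 2*a**2/3 (A(a) = 2/3 + ((a**2 + a*a) + (1/4)*2**3)/3 = 2/3 + ((a**2 + a**2) + (1/4)*8)/3 = 2/3 + (2*a**2 + 2)/3 = 2/3 + (2 + 2*a**2)/3 = 2/3 + (2/3 + 2*a**2/3) = 4/3 + 2*a**2/3)
A(11)*(-47) = (4/3 + (2/3)*11**2)*(-47) = (4/3 + (2/3)*121)*(-47) = (4/3 + 242/3)*(-47) = 82*(-47) = -3854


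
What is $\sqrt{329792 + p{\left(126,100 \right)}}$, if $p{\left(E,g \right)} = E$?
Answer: $\sqrt{329918} \approx 574.38$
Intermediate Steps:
$\sqrt{329792 + p{\left(126,100 \right)}} = \sqrt{329792 + 126} = \sqrt{329918}$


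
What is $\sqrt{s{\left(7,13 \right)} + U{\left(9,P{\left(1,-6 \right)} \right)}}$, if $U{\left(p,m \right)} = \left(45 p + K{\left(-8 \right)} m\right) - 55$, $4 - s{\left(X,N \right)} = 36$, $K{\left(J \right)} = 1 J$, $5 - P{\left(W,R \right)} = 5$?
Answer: $\sqrt{318} \approx 17.833$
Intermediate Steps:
$P{\left(W,R \right)} = 0$ ($P{\left(W,R \right)} = 5 - 5 = 0$)
$K{\left(J \right)} = J$
$s{\left(X,N \right)} = -32$ ($s{\left(X,N \right)} = 4 - 36 = -32$)
$U{\left(p,m \right)} = -55 - 8 m + 45 p$ ($U{\left(p,m \right)} = \left(45 p - 8 m\right) - 55 = \left(- 8 m + 45 p\right) - 55 = -55 - 8 m + 45 p$)
$\sqrt{s{\left(7,13 \right)} + U{\left(9,P{\left(1,-6 \right)} \right)}} = \sqrt{-32 - -350} = \sqrt{-32 + \left(-55 + 0 + 405\right)} = \sqrt{-32 + 350} = \sqrt{318}$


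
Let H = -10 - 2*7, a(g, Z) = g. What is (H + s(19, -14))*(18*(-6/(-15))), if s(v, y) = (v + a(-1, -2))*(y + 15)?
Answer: -216/5 ≈ -43.200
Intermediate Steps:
s(v, y) = (-1 + v)*(15 + y) (s(v, y) = (v - 1)*(y + 15) = (-1 + v)*(15 + y))
H = -24 (H = -10 - 14 = -24)
(H + s(19, -14))*(18*(-6/(-15))) = (-24 + (-15 - 1*(-14) + 15*19 + 19*(-14)))*(18*(-6/(-15))) = (-24 + (-15 + 14 + 285 - 266))*(18*(-6*(-1/15))) = (-24 + 18)*(18*(2/5)) = -6*36/5 = -216/5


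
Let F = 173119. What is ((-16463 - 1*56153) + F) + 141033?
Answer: 241536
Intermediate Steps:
((-16463 - 1*56153) + F) + 141033 = ((-16463 - 1*56153) + 173119) + 141033 = ((-16463 - 56153) + 173119) + 141033 = (-72616 + 173119) + 141033 = 100503 + 141033 = 241536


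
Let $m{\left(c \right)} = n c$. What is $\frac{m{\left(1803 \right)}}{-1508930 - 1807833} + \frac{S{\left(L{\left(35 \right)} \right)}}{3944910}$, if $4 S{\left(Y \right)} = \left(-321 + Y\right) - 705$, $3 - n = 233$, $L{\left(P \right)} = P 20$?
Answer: $\frac{3271288823431}{26168663052660} \approx 0.12501$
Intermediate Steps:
$L{\left(P \right)} = 20 P$
$n = -230$ ($n = 3 - 233 = -230$)
$S{\left(Y \right)} = - \frac{513}{2} + \frac{Y}{4}$ ($S{\left(Y \right)} = \frac{\left(-321 + Y\right) - 705}{4} = \frac{-1026 + Y}{4} = - \frac{513}{2} + \frac{Y}{4}$)
$m{\left(c \right)} = - 230 c$
$\frac{m{\left(1803 \right)}}{-1508930 - 1807833} + \frac{S{\left(L{\left(35 \right)} \right)}}{3944910} = \frac{\left(-230\right) 1803}{-1508930 - 1807833} + \frac{- \frac{513}{2} + \frac{20 \cdot 35}{4}}{3944910} = - \frac{414690}{-1508930 - 1807833} + \left(- \frac{513}{2} + \frac{1}{4} \cdot 700\right) \frac{1}{3944910} = - \frac{414690}{-3316763} + \left(- \frac{513}{2} + 175\right) \frac{1}{3944910} = \left(-414690\right) \left(- \frac{1}{3316763}\right) - \frac{163}{7889820} = \frac{414690}{3316763} - \frac{163}{7889820} = \frac{3271288823431}{26168663052660}$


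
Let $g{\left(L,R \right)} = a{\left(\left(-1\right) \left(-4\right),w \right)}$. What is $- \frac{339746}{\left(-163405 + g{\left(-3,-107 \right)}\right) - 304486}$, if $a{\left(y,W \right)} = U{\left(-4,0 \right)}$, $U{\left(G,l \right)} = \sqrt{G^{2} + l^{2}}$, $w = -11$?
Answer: $\frac{339746}{467887} \approx 0.72613$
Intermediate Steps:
$a{\left(y,W \right)} = 4$ ($a{\left(y,W \right)} = \sqrt{\left(-4\right)^{2} + 0^{2}} = \sqrt{16 + 0} = \sqrt{16} = 4$)
$g{\left(L,R \right)} = 4$
$- \frac{339746}{\left(-163405 + g{\left(-3,-107 \right)}\right) - 304486} = - \frac{339746}{\left(-163405 + 4\right) - 304486} = - \frac{339746}{-163401 - 304486} = - \frac{339746}{-467887} = \left(-339746\right) \left(- \frac{1}{467887}\right) = \frac{339746}{467887}$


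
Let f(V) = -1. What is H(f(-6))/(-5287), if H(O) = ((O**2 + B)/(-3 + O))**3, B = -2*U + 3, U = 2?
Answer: 0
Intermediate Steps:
B = -1 (B = -2*2 + 3 = -4 + 3 = -1)
H(O) = (-1 + O**2)**3/(-3 + O)**3 (H(O) = ((O**2 - 1)/(-3 + O))**3 = ((-1 + O**2)/(-3 + O))**3 = (-1 + O**2)**3/(-3 + O)**3)
H(f(-6))/(-5287) = ((-1 + (-1)**2)**3/(-3 - 1)**3)/(-5287) = ((-1 + 1)**3/(-4)**3)*(-1/5287) = (0**3*(-1/64))*(-1/5287) = (0*(-1/64))*(-1/5287) = 0*(-1/5287) = 0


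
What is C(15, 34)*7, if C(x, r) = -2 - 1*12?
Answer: -98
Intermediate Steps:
C(x, r) = -14 (C(x, r) = -2 - 12 = -14)
C(15, 34)*7 = -14*7 = -98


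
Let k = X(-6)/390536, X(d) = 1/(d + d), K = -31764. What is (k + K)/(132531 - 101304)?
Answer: -148859826049/146343212064 ≈ -1.0172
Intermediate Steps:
X(d) = 1/(2*d)
k = -1/4686432 (k = ((½)/(-6))/390536 = ((½)*(-⅙))*(1/390536) = -1/12*1/390536 = -1/4686432 ≈ -2.1338e-7)
(k + K)/(132531 - 101304) = (-1/4686432 - 31764)/(132531 - 101304) = -148859826049/4686432/31227 = -148859826049/4686432*1/31227 = -148859826049/146343212064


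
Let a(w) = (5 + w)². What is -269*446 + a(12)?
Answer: -119685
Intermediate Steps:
-269*446 + a(12) = -269*446 + (5 + 12)² = -119974 + 17² = -119974 + 289 = -119685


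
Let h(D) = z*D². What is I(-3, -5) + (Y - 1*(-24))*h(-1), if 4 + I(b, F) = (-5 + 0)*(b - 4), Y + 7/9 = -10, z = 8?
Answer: 1231/9 ≈ 136.78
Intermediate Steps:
Y = -97/9 (Y = -7/9 - 10 = -97/9 ≈ -10.778)
I(b, F) = 16 - 5*b (I(b, F) = -4 + (-5 + 0)*(b - 4) = -4 - 5*(-4 + b) = -4 + (20 - 5*b) = 16 - 5*b)
h(D) = 8*D²
I(-3, -5) + (Y - 1*(-24))*h(-1) = (16 - 5*(-3)) + (-97/9 - 1*(-24))*(8*(-1)²) = (16 + 15) + (-97/9 + 24)*(8*1) = 31 + (119/9)*8 = 31 + 952/9 = 1231/9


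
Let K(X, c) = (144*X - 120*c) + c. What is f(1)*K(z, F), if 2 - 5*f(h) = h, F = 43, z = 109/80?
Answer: -24604/25 ≈ -984.16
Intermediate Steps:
z = 109/80 (z = 109*(1/80) = 109/80 ≈ 1.3625)
f(h) = 2/5 - h/5
K(X, c) = -119*c + 144*X (K(X, c) = (-120*c + 144*X) + c = -119*c + 144*X)
f(1)*K(z, F) = (2/5 - 1/5*1)*(-119*43 + 144*(109/80)) = (2/5 - 1/5)*(-5117 + 981/5) = (1/5)*(-24604/5) = -24604/25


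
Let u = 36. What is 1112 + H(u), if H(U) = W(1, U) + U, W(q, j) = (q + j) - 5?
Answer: 1180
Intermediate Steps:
W(q, j) = -5 + j + q (W(q, j) = (j + q) - 5 = -5 + j + q)
H(U) = -4 + 2*U (H(U) = (-5 + U + 1) + U = (-4 + U) + U = -4 + 2*U)
1112 + H(u) = 1112 + (-4 + 2*36) = 1112 + (-4 + 72) = 1112 + 68 = 1180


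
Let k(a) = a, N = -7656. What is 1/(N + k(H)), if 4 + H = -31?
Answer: -1/7691 ≈ -0.00013002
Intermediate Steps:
H = -35 (H = -4 - 31 = -35)
1/(N + k(H)) = 1/(-7656 - 35) = 1/(-7691) = -1/7691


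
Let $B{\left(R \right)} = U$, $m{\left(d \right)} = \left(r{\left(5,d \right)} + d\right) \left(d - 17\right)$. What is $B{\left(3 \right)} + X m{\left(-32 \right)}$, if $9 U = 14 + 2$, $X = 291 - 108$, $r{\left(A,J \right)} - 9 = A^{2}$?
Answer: $- \frac{161390}{9} \approx -17932.0$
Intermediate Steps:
$r{\left(A,J \right)} = 9 + A^{2}$
$m{\left(d \right)} = \left(-17 + d\right) \left(34 + d\right)$ ($m{\left(d \right)} = \left(\left(9 + 5^{2}\right) + d\right) \left(d - 17\right) = \left(\left(9 + 25\right) + d\right) \left(-17 + d\right) = \left(34 + d\right) \left(-17 + d\right) = \left(-17 + d\right) \left(34 + d\right)$)
$X = 183$
$U = \frac{16}{9}$ ($U = \frac{14 + 2}{9} = \frac{1}{9} \cdot 16 = \frac{16}{9} \approx 1.7778$)
$B{\left(R \right)} = \frac{16}{9}$
$B{\left(3 \right)} + X m{\left(-32 \right)} = \frac{16}{9} + 183 \left(-578 + \left(-32\right)^{2} + 17 \left(-32\right)\right) = \frac{16}{9} + 183 \left(-578 + 1024 - 544\right) = \frac{16}{9} + 183 \left(-98\right) = \frac{16}{9} - 17934 = - \frac{161390}{9}$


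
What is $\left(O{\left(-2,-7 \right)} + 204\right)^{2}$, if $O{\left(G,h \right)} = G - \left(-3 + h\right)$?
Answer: $44944$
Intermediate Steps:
$O{\left(G,h \right)} = 3 + G - h$
$\left(O{\left(-2,-7 \right)} + 204\right)^{2} = \left(\left(3 - 2 - -7\right) + 204\right)^{2} = \left(\left(3 - 2 + 7\right) + 204\right)^{2} = \left(8 + 204\right)^{2} = 212^{2} = 44944$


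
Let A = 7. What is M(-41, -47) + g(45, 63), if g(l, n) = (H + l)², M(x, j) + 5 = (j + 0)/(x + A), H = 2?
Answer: 74983/34 ≈ 2205.4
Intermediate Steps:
M(x, j) = -5 + j/(7 + x) (M(x, j) = -5 + (j + 0)/(x + 7) = -5 + j/(7 + x))
g(l, n) = (2 + l)²
M(-41, -47) + g(45, 63) = (-35 - 47 - 5*(-41))/(7 - 41) + (2 + 45)² = (-35 - 47 + 205)/(-34) + 47² = -1/34*123 + 2209 = -123/34 + 2209 = 74983/34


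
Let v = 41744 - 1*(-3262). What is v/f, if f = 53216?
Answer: 22503/26608 ≈ 0.84572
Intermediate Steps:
v = 45006 (v = 41744 + 3262 = 45006)
v/f = 45006/53216 = 45006*(1/53216) = 22503/26608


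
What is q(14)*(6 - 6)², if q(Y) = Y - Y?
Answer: 0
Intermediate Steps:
q(Y) = 0
q(14)*(6 - 6)² = 0*(6 - 6)² = 0*0² = 0*0 = 0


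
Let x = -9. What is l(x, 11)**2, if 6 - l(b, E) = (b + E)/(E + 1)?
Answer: 1225/36 ≈ 34.028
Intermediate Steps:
l(b, E) = 6 - (E + b)/(1 + E) (l(b, E) = 6 - (b + E)/(E + 1) = 6 - (E + b)/(1 + E))
l(x, 11)**2 = ((6 - 1*(-9) + 5*11)/(1 + 11))**2 = ((6 + 9 + 55)/12)**2 = ((1/12)*70)**2 = (35/6)**2 = 1225/36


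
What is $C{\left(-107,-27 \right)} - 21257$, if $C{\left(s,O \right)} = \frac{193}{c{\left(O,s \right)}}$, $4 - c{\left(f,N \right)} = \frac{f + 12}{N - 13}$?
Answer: $- \frac{657423}{31} \approx -21207.0$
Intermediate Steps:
$c{\left(f,N \right)} = 4 - \frac{12 + f}{-13 + N}$ ($c{\left(f,N \right)} = 4 - \frac{f + 12}{N - 13} = 4 - \frac{12 + f}{-13 + N}$)
$C{\left(s,O \right)} = \frac{193 \left(-13 + s\right)}{-64 - O + 4 s}$ ($C{\left(s,O \right)} = \frac{193}{\frac{1}{-13 + s} \left(-64 - O + 4 s\right)} = 193 \frac{-13 + s}{-64 - O + 4 s} = \frac{193 \left(-13 + s\right)}{-64 - O + 4 s}$)
$C{\left(-107,-27 \right)} - 21257 = \frac{193 \left(13 - -107\right)}{64 - 27 - -428} - 21257 = \frac{193 \left(13 + 107\right)}{64 - 27 + 428} - 21257 = 193 \cdot \frac{1}{465} \cdot 120 - 21257 = \frac{1544}{31} - 21257 = - \frac{657423}{31}$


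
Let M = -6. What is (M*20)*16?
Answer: -1920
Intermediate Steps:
(M*20)*16 = -6*20*16 = -120*16 = -1920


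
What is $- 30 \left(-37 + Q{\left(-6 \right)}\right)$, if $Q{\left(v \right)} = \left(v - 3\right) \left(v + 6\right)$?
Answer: $1110$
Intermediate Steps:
$Q{\left(v \right)} = \left(-3 + v\right) \left(6 + v\right)$
$- 30 \left(-37 + Q{\left(-6 \right)}\right) = - 30 \left(-37 + \left(-18 + \left(-6\right)^{2} + 3 \left(-6\right)\right)\right) = - 30 \left(-37 - 0\right) = - 30 \left(-37 + 0\right) = \left(-30\right) \left(-37\right) = 1110$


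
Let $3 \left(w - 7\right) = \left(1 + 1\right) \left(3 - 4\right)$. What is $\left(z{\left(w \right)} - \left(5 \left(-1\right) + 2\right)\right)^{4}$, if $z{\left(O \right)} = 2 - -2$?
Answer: $2401$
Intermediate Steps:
$w = \frac{19}{3}$ ($w = 7 + \frac{\left(1 + 1\right) \left(3 - 4\right)}{3} = 7 + \frac{2 \left(-1\right)}{3} = 7 + \frac{1}{3} \left(-2\right) = 7 - \frac{2}{3} = \frac{19}{3} \approx 6.3333$)
$z{\left(O \right)} = 4$ ($z{\left(O \right)} = 2 + 2 = 4$)
$\left(z{\left(w \right)} - \left(5 \left(-1\right) + 2\right)\right)^{4} = \left(4 - \left(5 \left(-1\right) + 2\right)\right)^{4} = \left(4 - \left(-5 + 2\right)\right)^{4} = \left(4 - -3\right)^{4} = \left(4 + 3\right)^{4} = 7^{4} = 2401$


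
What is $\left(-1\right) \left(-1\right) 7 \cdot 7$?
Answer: $49$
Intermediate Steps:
$\left(-1\right) \left(-1\right) 7 \cdot 7 = 1 \cdot 7 \cdot 7 = 7 \cdot 7 = 49$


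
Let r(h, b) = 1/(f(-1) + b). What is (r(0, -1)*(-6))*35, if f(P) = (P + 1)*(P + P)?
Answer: 210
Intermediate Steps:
f(P) = 2*P*(1 + P) (f(P) = (1 + P)*(2*P) = 2*P*(1 + P))
r(h, b) = 1/b (r(h, b) = 1/(2*(-1)*(1 - 1) + b) = 1/(2*(-1)*0 + b) = 1/(0 + b) = 1/b)
(r(0, -1)*(-6))*35 = (-6/(-1))*35 = -1*(-6)*35 = 6*35 = 210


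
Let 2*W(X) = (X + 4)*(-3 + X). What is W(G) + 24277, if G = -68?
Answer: 26549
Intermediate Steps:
W(X) = (-3 + X)*(4 + X)/2 (W(X) = ((X + 4)*(-3 + X))/2 = ((4 + X)*(-3 + X))/2 = ((-3 + X)*(4 + X))/2 = (-3 + X)*(4 + X)/2)
W(G) + 24277 = (-6 + (½)*(-68) + (½)*(-68)²) + 24277 = (-6 - 34 + (½)*4624) + 24277 = (-6 - 34 + 2312) + 24277 = 2272 + 24277 = 26549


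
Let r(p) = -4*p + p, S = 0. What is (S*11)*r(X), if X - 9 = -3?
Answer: 0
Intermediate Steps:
X = 6 (X = 9 - 3 = 6)
r(p) = -3*p
(S*11)*r(X) = (0*11)*(-3*6) = 0*(-18) = 0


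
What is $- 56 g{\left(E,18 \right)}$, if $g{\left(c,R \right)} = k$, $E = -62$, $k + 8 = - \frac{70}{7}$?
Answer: $1008$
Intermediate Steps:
$k = -18$ ($k = -8 - \frac{70}{7} = -8 - 10 = -18$)
$g{\left(c,R \right)} = -18$
$- 56 g{\left(E,18 \right)} = \left(-56\right) \left(-18\right) = 1008$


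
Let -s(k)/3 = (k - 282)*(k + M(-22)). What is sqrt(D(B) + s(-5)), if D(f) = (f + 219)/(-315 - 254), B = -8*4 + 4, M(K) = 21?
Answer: sqrt(4460022857)/569 ≈ 117.37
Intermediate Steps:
B = -28 (B = -32 + 4 = -28)
s(k) = -3*(-282 + k)*(21 + k) (s(k) = -3*(k - 282)*(k + 21) = -3*(-282 + k)*(21 + k))
D(f) = -219/569 - f/569 (D(f) = (219 + f)/(-569) = (219 + f)*(-1/569) = -219/569 - f/569)
sqrt(D(B) + s(-5)) = sqrt((-219/569 - 1/569*(-28)) + (17766 - 3*(-5)**2 + 783*(-5))) = sqrt((-219/569 + 28/569) + (17766 - 3*25 - 3915)) = sqrt(-191/569 + (17766 - 75 - 3915)) = sqrt(-191/569 + 13776) = sqrt(7838353/569) = sqrt(4460022857)/569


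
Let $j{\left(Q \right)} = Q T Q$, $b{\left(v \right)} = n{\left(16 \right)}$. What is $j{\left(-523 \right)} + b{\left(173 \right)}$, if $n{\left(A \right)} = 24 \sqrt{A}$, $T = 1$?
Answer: $273625$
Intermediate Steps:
$b{\left(v \right)} = 96$ ($b{\left(v \right)} = 24 \sqrt{16} = 24 \cdot 4 = 96$)
$j{\left(Q \right)} = Q^{2}$ ($j{\left(Q \right)} = Q 1 Q = Q Q = Q^{2}$)
$j{\left(-523 \right)} + b{\left(173 \right)} = \left(-523\right)^{2} + 96 = 273529 + 96 = 273625$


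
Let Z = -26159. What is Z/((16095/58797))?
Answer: -13856493/145 ≈ -95562.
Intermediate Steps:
Z/((16095/58797)) = -26159/(16095/58797) = -26159/(16095*(1/58797)) = -26159/5365/19599 = -26159*19599/5365 = -13856493/145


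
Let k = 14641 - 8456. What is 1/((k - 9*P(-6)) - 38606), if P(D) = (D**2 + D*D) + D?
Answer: -1/33015 ≈ -3.0289e-5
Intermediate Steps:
P(D) = D + 2*D**2 (P(D) = (D**2 + D**2) + D = 2*D**2 + D = D + 2*D**2)
k = 6185
1/((k - 9*P(-6)) - 38606) = 1/((6185 - (-54)*(1 + 2*(-6))) - 38606) = 1/((6185 - (-54)*(1 - 12)) - 38606) = 1/((6185 - (-54)*(-11)) - 38606) = 1/((6185 - 9*66) - 38606) = 1/((6185 - 594) - 38606) = 1/(5591 - 38606) = 1/(-33015) = -1/33015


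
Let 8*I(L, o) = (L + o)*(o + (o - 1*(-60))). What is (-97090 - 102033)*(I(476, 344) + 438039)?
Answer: -102490400207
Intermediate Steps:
I(L, o) = (60 + 2*o)*(L + o)/8 (I(L, o) = ((L + o)*(o + (o - 1*(-60))))/8 = ((L + o)*(o + (o + 60)))/8 = ((L + o)*(o + (60 + o)))/8 = ((L + o)*(60 + 2*o))/8 = ((60 + 2*o)*(L + o))/8 = (60 + 2*o)*(L + o)/8)
(-97090 - 102033)*(I(476, 344) + 438039) = (-97090 - 102033)*(((¼)*344² + (15/2)*476 + (15/2)*344 + (¼)*476*344) + 438039) = -199123*(((¼)*118336 + 3570 + 2580 + 40936) + 438039) = -199123*((29584 + 3570 + 2580 + 40936) + 438039) = -199123*(76670 + 438039) = -199123*514709 = -102490400207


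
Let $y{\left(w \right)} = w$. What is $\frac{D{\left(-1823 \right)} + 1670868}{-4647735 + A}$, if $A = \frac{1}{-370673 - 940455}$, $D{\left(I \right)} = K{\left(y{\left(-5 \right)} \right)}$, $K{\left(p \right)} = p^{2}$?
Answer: $- \frac{2190754597304}{6093775495081} \approx -0.35951$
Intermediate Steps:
$D{\left(I \right)} = 25$ ($D{\left(I \right)} = \left(-5\right)^{2} = 25$)
$A = - \frac{1}{1311128}$ ($A = \frac{1}{-1311128} = - \frac{1}{1311128} \approx -7.627 \cdot 10^{-7}$)
$\frac{D{\left(-1823 \right)} + 1670868}{-4647735 + A} = \frac{25 + 1670868}{-4647735 - \frac{1}{1311128}} = \frac{1670893}{- \frac{6093775495081}{1311128}} = 1670893 \left(- \frac{1311128}{6093775495081}\right) = - \frac{2190754597304}{6093775495081}$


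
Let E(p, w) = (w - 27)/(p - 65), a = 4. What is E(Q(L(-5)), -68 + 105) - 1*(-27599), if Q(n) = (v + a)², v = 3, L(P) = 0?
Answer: 220787/8 ≈ 27598.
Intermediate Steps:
Q(n) = 49 (Q(n) = (3 + 4)² = 7² = 49)
E(p, w) = (-27 + w)/(-65 + p)
E(Q(L(-5)), -68 + 105) - 1*(-27599) = (-27 + (-68 + 105))/(-65 + 49) - 1*(-27599) = (-27 + 37)/(-16) + 27599 = -1/16*10 + 27599 = -5/8 + 27599 = 220787/8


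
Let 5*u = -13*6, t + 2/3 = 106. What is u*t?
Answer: -8216/5 ≈ -1643.2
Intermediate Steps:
t = 316/3 (t = -⅔ + 106 = 316/3 ≈ 105.33)
u = -78/5 (u = (-13*6)/5 = (⅕)*(-78) = -78/5 ≈ -15.600)
u*t = -78/5*316/3 = -8216/5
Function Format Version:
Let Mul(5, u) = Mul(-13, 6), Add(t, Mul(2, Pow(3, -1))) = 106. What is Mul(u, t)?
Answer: Rational(-8216, 5) ≈ -1643.2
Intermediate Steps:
t = Rational(316, 3) (t = Add(Rational(-2, 3), 106) = Rational(316, 3) ≈ 105.33)
u = Rational(-78, 5) (u = Mul(Rational(1, 5), Mul(-13, 6)) = Mul(Rational(1, 5), -78) = Rational(-78, 5) ≈ -15.600)
Mul(u, t) = Mul(Rational(-78, 5), Rational(316, 3)) = Rational(-8216, 5)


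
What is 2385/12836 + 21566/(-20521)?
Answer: -227878591/263407556 ≈ -0.86512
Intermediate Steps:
2385/12836 + 21566/(-20521) = 2385*(1/12836) + 21566*(-1/20521) = 2385/12836 - 21566/20521 = -227878591/263407556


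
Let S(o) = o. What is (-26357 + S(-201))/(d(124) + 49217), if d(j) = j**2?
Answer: -26558/64593 ≈ -0.41116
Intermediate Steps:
(-26357 + S(-201))/(d(124) + 49217) = (-26357 - 201)/(124**2 + 49217) = -26558/(15376 + 49217) = -26558/64593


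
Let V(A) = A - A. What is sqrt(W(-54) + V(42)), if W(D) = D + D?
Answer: 6*I*sqrt(3) ≈ 10.392*I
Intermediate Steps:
W(D) = 2*D
V(A) = 0
sqrt(W(-54) + V(42)) = sqrt(2*(-54) + 0) = sqrt(-108 + 0) = sqrt(-108) = 6*I*sqrt(3)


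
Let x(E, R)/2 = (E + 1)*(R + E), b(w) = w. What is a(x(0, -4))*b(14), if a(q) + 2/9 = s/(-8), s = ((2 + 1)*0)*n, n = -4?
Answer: -28/9 ≈ -3.1111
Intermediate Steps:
s = 0 (s = ((2 + 1)*0)*(-4) = (3*0)*(-4) = 0*(-4) = 0)
x(E, R) = 2*(1 + E)*(E + R) (x(E, R) = 2*((E + 1)*(R + E)) = 2*((1 + E)*(E + R)) = 2*(1 + E)*(E + R))
a(q) = -2/9 (a(q) = -2/9 + 0/(-8) = -2/9 + 0*(-⅛) = -2/9 + 0 = -2/9)
a(x(0, -4))*b(14) = -2/9*14 = -28/9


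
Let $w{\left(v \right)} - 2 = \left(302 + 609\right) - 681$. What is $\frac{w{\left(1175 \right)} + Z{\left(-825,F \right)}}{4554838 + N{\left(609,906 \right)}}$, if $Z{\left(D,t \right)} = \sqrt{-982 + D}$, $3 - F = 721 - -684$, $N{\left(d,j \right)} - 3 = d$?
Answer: $\frac{116}{2277725} + \frac{i \sqrt{1807}}{4555450} \approx 5.0928 \cdot 10^{-5} + 9.3314 \cdot 10^{-6} i$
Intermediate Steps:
$N{\left(d,j \right)} = 3 + d$
$w{\left(v \right)} = 232$ ($w{\left(v \right)} = 2 + \left(\left(302 + 609\right) - 681\right) = 2 + \left(911 - 681\right) = 2 + 230 = 232$)
$F = -1402$ ($F = 3 - \left(721 - -684\right) = 3 - \left(721 + 684\right) = 3 - 1405 = -1402$)
$\frac{w{\left(1175 \right)} + Z{\left(-825,F \right)}}{4554838 + N{\left(609,906 \right)}} = \frac{232 + \sqrt{-982 - 825}}{4554838 + \left(3 + 609\right)} = \frac{232 + \sqrt{-1807}}{4554838 + 612} = \frac{232 + i \sqrt{1807}}{4555450} = \left(232 + i \sqrt{1807}\right) \frac{1}{4555450} = \frac{116}{2277725} + \frac{i \sqrt{1807}}{4555450}$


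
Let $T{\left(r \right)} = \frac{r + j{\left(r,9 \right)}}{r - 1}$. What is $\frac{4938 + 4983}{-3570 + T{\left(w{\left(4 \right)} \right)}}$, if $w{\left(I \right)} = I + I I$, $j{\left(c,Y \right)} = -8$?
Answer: $- \frac{62833}{22606} \approx -2.7795$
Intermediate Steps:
$w{\left(I \right)} = I + I^{2}$
$T{\left(r \right)} = \frac{-8 + r}{-1 + r}$ ($T{\left(r \right)} = \frac{r - 8}{r - 1} = \frac{-8 + r}{-1 + r}$)
$\frac{4938 + 4983}{-3570 + T{\left(w{\left(4 \right)} \right)}} = \frac{4938 + 4983}{-3570 + \frac{-8 + 4 \left(1 + 4\right)}{-1 + 4 \left(1 + 4\right)}} = \frac{9921}{-3570 + \frac{-8 + 4 \cdot 5}{-1 + 4 \cdot 5}} = \frac{9921}{-3570 + \frac{-8 + 20}{-1 + 20}} = \frac{9921}{-3570 + \frac{1}{19} \cdot 12} = \frac{9921}{-3570 + \frac{12}{19}} = \frac{9921}{- \frac{67818}{19}} = 9921 \left(- \frac{19}{67818}\right) = - \frac{62833}{22606}$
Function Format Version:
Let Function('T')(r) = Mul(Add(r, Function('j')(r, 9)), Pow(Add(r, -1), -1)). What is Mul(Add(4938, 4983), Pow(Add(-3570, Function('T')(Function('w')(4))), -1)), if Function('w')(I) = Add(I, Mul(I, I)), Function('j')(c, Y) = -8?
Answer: Rational(-62833, 22606) ≈ -2.7795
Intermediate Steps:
Function('w')(I) = Add(I, Pow(I, 2))
Function('T')(r) = Mul(Pow(Add(-1, r), -1), Add(-8, r)) (Function('T')(r) = Mul(Add(r, -8), Pow(Add(r, -1), -1)) = Mul(Add(-8, r), Pow(Add(-1, r), -1)) = Mul(Pow(Add(-1, r), -1), Add(-8, r)))
Mul(Add(4938, 4983), Pow(Add(-3570, Function('T')(Function('w')(4))), -1)) = Mul(Add(4938, 4983), Pow(Add(-3570, Mul(Pow(Add(-1, Mul(4, Add(1, 4))), -1), Add(-8, Mul(4, Add(1, 4))))), -1)) = Mul(9921, Pow(Add(-3570, Mul(Pow(Add(-1, Mul(4, 5)), -1), Add(-8, Mul(4, 5)))), -1)) = Mul(9921, Pow(Add(-3570, Mul(Pow(Add(-1, 20), -1), Add(-8, 20))), -1)) = Mul(9921, Pow(Add(-3570, Mul(Pow(19, -1), 12)), -1)) = Mul(9921, Pow(Add(-3570, Mul(Rational(1, 19), 12)), -1)) = Mul(9921, Pow(Add(-3570, Rational(12, 19)), -1)) = Mul(9921, Pow(Rational(-67818, 19), -1)) = Mul(9921, Rational(-19, 67818)) = Rational(-62833, 22606)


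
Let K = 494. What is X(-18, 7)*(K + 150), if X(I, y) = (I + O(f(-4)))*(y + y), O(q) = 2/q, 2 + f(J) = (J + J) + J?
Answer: -163576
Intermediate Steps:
f(J) = -2 + 3*J (f(J) = -2 + ((J + J) + J) = -2 + (2*J + J) = -2 + 3*J)
X(I, y) = 2*y*(-1/7 + I) (X(I, y) = (I + 2/(-2 + 3*(-4)))*(y + y) = (I + 2/(-2 - 12))*(2*y) = (I + 2/(-14))*(2*y) = (I + 2*(-1/14))*(2*y) = (I - 1/7)*(2*y) = (-1/7 + I)*(2*y) = 2*y*(-1/7 + I))
X(-18, 7)*(K + 150) = ((2/7)*7*(-1 + 7*(-18)))*(494 + 150) = ((2/7)*7*(-1 - 126))*644 = ((2/7)*7*(-127))*644 = -254*644 = -163576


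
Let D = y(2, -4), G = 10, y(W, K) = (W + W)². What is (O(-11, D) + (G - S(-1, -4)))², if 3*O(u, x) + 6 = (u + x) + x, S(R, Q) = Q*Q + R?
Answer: 0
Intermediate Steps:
y(W, K) = 4*W² (y(W, K) = (2*W)² = 4*W²)
S(R, Q) = R + Q² (S(R, Q) = Q² + R = R + Q²)
D = 16 (D = 4*2² = 4*4 = 16)
O(u, x) = -2 + u/3 + 2*x/3 (O(u, x) = -2 + ((u + x) + x)/3 = -2 + (u + 2*x)/3 = -2 + (u/3 + 2*x/3) = -2 + u/3 + 2*x/3)
(O(-11, D) + (G - S(-1, -4)))² = ((-2 + (⅓)*(-11) + (⅔)*16) + (10 - (-1 + (-4)²)))² = ((-2 - 11/3 + 32/3) + (10 - (-1 + 16)))² = (5 + (10 - 1*15))² = (5 + (10 - 15))² = (5 - 5)² = 0² = 0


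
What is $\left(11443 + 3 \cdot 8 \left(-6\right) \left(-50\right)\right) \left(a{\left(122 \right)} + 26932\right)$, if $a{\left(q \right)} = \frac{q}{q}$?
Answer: $502111919$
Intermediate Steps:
$a{\left(q \right)} = 1$
$\left(11443 + 3 \cdot 8 \left(-6\right) \left(-50\right)\right) \left(a{\left(122 \right)} + 26932\right) = \left(11443 + 3 \cdot 8 \left(-6\right) \left(-50\right)\right) \left(1 + 26932\right) = \left(11443 + 24 \left(-6\right) \left(-50\right)\right) 26933 = \left(11443 - -7200\right) 26933 = \left(11443 + 7200\right) 26933 = 18643 \cdot 26933 = 502111919$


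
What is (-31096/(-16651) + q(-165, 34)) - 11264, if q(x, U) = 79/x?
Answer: -30943067149/2747415 ≈ -11263.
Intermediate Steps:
(-31096/(-16651) + q(-165, 34)) - 11264 = (-31096/(-16651) + 79/(-165)) - 11264 = (-31096*(-1/16651) + 79*(-1/165)) - 11264 = (31096/16651 - 79/165) - 11264 = 3815411/2747415 - 11264 = -30943067149/2747415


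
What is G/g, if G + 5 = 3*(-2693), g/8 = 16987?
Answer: -2021/33974 ≈ -0.059487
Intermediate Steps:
g = 135896 (g = 8*16987 = 135896)
G = -8084 (G = -5 + 3*(-2693) = -5 - 8079 = -8084)
G/g = -8084/135896 = -8084*1/135896 = -2021/33974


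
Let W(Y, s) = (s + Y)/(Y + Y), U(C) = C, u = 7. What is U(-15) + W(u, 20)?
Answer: -183/14 ≈ -13.071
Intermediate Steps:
W(Y, s) = (Y + s)/(2*Y) (W(Y, s) = (Y + s)/((2*Y)) = (Y + s)*(1/(2*Y)) = (Y + s)/(2*Y))
U(-15) + W(u, 20) = -15 + (½)*(7 + 20)/7 = -15 + (½)*(⅐)*27 = -15 + 27/14 = -183/14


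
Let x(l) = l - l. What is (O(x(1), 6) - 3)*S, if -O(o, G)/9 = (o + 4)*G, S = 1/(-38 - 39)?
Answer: 219/77 ≈ 2.8442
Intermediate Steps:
x(l) = 0
S = -1/77 (S = 1/(-77) = -1/77 ≈ -0.012987)
O(o, G) = -9*G*(4 + o) (O(o, G) = -9*(o + 4)*G = -9*(4 + o)*G = -9*G*(4 + o))
(O(x(1), 6) - 3)*S = (-9*6*(4 + 0) - 3)*(-1/77) = (-9*6*4 - 3)*(-1/77) = (-216 - 3)*(-1/77) = -219*(-1/77) = 219/77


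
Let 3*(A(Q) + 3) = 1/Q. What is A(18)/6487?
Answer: -161/350298 ≈ -0.00045961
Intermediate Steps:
A(Q) = -3 + 1/(3*Q) (A(Q) = -3 + (1/Q)/3 = -3 + 1/(3*Q))
A(18)/6487 = (-3 + (⅓)/18)/6487 = (-3 + (⅓)*(1/18))*(1/6487) = (-3 + 1/54)*(1/6487) = -161/54*1/6487 = -161/350298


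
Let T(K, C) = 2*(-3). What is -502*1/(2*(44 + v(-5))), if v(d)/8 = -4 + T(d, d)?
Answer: 251/36 ≈ 6.9722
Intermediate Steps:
T(K, C) = -6
v(d) = -80 (v(d) = 8*(-4 - 6) = 8*(-10) = -80)
-502*1/(2*(44 + v(-5))) = -502*1/(2*(44 - 80)) = -502/((-36*2)) = -502/(-72) = -502*(-1/72) = 251/36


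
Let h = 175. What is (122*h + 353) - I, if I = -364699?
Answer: 386402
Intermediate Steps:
(122*h + 353) - I = (122*175 + 353) - 1*(-364699) = (21350 + 353) + 364699 = 21703 + 364699 = 386402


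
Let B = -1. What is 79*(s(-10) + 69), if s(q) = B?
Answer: 5372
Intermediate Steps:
s(q) = -1
79*(s(-10) + 69) = 79*(-1 + 69) = 79*68 = 5372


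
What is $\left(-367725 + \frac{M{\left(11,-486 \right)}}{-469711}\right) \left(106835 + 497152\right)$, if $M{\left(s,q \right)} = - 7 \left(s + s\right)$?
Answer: $- \frac{9483939898516257}{42701} \approx -2.221 \cdot 10^{11}$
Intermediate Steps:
$M{\left(s,q \right)} = - 14 s$ ($M{\left(s,q \right)} = - 7 \cdot 2 s = - 14 s$)
$\left(-367725 + \frac{M{\left(11,-486 \right)}}{-469711}\right) \left(106835 + 497152\right) = \left(-367725 + \frac{\left(-14\right) 11}{-469711}\right) \left(106835 + 497152\right) = \left(-367725 - - \frac{14}{42701}\right) 603987 = \left(-367725 + \frac{14}{42701}\right) 603987 = \left(- \frac{15702225211}{42701}\right) 603987 = - \frac{9483939898516257}{42701}$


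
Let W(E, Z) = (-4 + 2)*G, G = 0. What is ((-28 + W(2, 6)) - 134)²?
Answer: 26244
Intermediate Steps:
W(E, Z) = 0 (W(E, Z) = (-4 + 2)*0 = -2*0 = 0)
((-28 + W(2, 6)) - 134)² = ((-28 + 0) - 134)² = (-28 - 134)² = (-162)² = 26244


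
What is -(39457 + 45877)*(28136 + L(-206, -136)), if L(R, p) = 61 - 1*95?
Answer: -2398056068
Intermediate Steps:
L(R, p) = -34 (L(R, p) = 61 - 95 = -34)
-(39457 + 45877)*(28136 + L(-206, -136)) = -(39457 + 45877)*(28136 - 34) = -85334*28102 = -1*2398056068 = -2398056068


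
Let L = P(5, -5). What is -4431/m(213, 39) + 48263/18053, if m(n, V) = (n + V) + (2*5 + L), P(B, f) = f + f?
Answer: -3230027/216636 ≈ -14.910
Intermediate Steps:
P(B, f) = 2*f
L = -10 (L = 2*(-5) = -10)
m(n, V) = V + n (m(n, V) = (n + V) + (2*5 - 10) = (V + n) + (10 - 10) = (V + n) + 0 = V + n)
-4431/m(213, 39) + 48263/18053 = -4431/(39 + 213) + 48263/18053 = -4431/252 + 48263*(1/18053) = -4431*1/252 + 48263/18053 = -211/12 + 48263/18053 = -3230027/216636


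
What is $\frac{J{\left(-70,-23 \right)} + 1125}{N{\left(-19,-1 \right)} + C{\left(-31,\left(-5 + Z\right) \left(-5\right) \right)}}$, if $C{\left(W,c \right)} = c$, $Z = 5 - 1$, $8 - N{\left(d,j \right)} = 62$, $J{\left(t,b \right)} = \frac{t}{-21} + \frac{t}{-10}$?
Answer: $- \frac{3406}{147} \approx -23.17$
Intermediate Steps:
$J{\left(t,b \right)} = - \frac{31 t}{210}$ ($J{\left(t,b \right)} = t \left(- \frac{1}{21}\right) + t \left(- \frac{1}{10}\right) = - \frac{t}{21} - \frac{t}{10} = - \frac{31 t}{210}$)
$N{\left(d,j \right)} = -54$ ($N{\left(d,j \right)} = 8 - 62 = -54$)
$Z = 4$ ($Z = 5 - 1 = 4$)
$\frac{J{\left(-70,-23 \right)} + 1125}{N{\left(-19,-1 \right)} + C{\left(-31,\left(-5 + Z\right) \left(-5\right) \right)}} = \frac{\left(- \frac{31}{210}\right) \left(-70\right) + 1125}{-54 + \left(-5 + 4\right) \left(-5\right)} = \frac{\frac{31}{3} + 1125}{-54 - -5} = \frac{3406}{3 \left(-54 + 5\right)} = \frac{3406}{3 \left(-49\right)} = \frac{3406}{3} \left(- \frac{1}{49}\right) = - \frac{3406}{147}$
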